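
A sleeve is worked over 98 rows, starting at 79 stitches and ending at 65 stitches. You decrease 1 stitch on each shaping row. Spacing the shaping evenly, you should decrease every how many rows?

Stitches to remove: |65 − 79| = 14.
Shaping rows needed: 14 / 1 = 14.
98 rows / 14 = every 7 rows.

Decrease every 7th row.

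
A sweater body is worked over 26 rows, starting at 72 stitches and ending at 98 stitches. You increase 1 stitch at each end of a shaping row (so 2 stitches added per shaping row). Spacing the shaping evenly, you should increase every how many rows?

Stitches to add: |98 − 72| = 26.
Shaping rows needed: 26 / 2 = 13.
26 rows / 13 = every 2 rows.

Increase every 2nd row.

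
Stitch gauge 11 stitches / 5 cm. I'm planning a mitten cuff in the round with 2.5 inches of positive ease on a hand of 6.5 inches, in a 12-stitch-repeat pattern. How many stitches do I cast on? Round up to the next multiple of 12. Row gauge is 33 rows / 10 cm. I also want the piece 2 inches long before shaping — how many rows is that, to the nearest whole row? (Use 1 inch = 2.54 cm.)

Cast on 60 stitches; work 17 rows.

Finished = 6.5 + 2.5 = 9 inches.
9 inches × 2.54 = 22.86 cm.
11/5 = 2.2 sts per cm; 22.86 × 2.2 = 50.29 sts.
Next multiple of 12 → 60.
2 inches = 5.08 cm; × 3.3 = 16.76 → 17 rows.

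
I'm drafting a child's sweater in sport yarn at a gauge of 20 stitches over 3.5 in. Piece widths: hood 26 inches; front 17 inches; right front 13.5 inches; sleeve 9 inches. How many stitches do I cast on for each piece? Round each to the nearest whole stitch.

hood 149; front 97; right front 77; sleeve 51.

Rate = 20/3.5 = 5.714 sts per in.
hood: 26 × 5.714 = 148.57 → 149.
front: 17 × 5.714 = 97.14 → 97.
right front: 13.5 × 5.714 = 77.14 → 77.
sleeve: 9 × 5.714 = 51.43 → 51.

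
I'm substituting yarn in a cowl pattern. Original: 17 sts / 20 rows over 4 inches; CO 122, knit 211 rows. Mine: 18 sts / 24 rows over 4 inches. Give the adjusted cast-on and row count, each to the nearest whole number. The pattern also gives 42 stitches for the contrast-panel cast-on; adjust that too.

Cast on 129 stitches; work 253 rows; contrast-panel cast-on 44 stitches.

Stitches: 122 × 18/17 = 129.18 → 129.
Rows: 211 × 24/20 = 253.20 → 253.
contrast-panel cast-on: 42 × 18/17 = 44.47 → 44.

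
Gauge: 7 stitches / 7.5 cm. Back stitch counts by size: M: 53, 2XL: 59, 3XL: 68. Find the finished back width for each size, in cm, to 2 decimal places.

M 56.79 cm; 2XL 63.21 cm; 3XL 72.86 cm.

7/7.5 = 0.933 sts per cm.
M: 53 / 0.933 = 56.786 → 56.79 cm.
2XL: 59 / 0.933 = 63.214 → 63.21 cm.
3XL: 68 / 0.933 = 72.857 → 72.86 cm.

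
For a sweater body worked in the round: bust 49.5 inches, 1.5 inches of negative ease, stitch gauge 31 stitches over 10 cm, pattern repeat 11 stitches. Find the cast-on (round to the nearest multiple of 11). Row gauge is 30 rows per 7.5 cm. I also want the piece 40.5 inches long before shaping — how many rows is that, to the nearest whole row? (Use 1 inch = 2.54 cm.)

Finished = 49.5 − 1.5 = 48 inches.
48 inches × 2.54 = 121.92 cm.
31/10 = 3.1 sts per cm; 121.92 × 3.1 = 377.95 sts.
Nearest multiple of 11 → 374.
40.5 inches = 102.87 cm; × 4 = 411.48 → 411 rows.

Cast on 374 stitches; work 411 rows.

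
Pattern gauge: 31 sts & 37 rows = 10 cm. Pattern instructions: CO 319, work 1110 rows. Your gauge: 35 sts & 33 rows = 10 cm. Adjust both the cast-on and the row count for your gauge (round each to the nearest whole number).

Cast on 360 stitches; work 990 rows.

Stitches: 319 × 35/31 = 360.16 → 360.
Rows: 1110 × 33/37 = 990.00 → 990.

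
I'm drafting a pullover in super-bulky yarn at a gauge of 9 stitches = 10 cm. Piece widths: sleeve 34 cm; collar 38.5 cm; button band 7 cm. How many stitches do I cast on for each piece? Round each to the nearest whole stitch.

Rate = 9/10 = 0.9 sts per cm.
sleeve: 34 × 0.9 = 30.60 → 31.
collar: 38.5 × 0.9 = 34.65 → 35.
button band: 7 × 0.9 = 6.30 → 6.

sleeve 31; collar 35; button band 6.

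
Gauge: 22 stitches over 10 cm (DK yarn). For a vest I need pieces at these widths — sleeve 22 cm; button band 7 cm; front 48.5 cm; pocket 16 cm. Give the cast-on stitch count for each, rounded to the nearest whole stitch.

Rate = 22/10 = 2.2 sts per cm.
sleeve: 22 × 2.2 = 48.40 → 48.
button band: 7 × 2.2 = 15.40 → 15.
front: 48.5 × 2.2 = 106.70 → 107.
pocket: 16 × 2.2 = 35.20 → 35.

sleeve 48; button band 15; front 107; pocket 35.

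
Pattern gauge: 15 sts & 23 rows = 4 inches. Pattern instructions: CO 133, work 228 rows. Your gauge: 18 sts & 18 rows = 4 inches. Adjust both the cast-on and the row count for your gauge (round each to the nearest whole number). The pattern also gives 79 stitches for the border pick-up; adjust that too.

Cast on 160 stitches; work 178 rows; border pick-up 95 stitches.

Stitches: 133 × 18/15 = 159.60 → 160.
Rows: 228 × 18/23 = 178.43 → 178.
border pick-up: 79 × 18/15 = 94.80 → 95.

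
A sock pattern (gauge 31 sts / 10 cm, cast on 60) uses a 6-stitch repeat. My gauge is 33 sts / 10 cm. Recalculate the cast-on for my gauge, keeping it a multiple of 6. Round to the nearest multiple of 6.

60 × 33 / 31 = 63.87.
Nearest multiple of 6: 66.

Cast on 66 stitches.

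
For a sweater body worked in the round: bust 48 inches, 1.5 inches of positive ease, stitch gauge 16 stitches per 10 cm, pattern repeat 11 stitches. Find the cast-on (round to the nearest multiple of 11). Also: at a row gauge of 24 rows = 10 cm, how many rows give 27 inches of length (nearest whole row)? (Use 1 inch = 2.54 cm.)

Cast on 198 stitches; work 165 rows.

Finished = 48 + 1.5 = 49.5 inches.
49.5 inches × 2.54 = 125.73 cm.
16/10 = 1.6 sts per cm; 125.73 × 1.6 = 201.17 sts.
Nearest multiple of 11 → 198.
27 inches = 68.58 cm; × 2.4 = 164.59 → 165 rows.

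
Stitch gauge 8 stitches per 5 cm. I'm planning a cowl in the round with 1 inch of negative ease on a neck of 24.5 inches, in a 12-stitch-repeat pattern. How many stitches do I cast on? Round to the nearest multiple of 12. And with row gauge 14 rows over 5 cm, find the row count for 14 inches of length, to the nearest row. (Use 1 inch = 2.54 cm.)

Finished = 24.5 − 1 = 23.5 inches.
23.5 inches × 2.54 = 59.69 cm.
8/5 = 1.6 sts per cm; 59.69 × 1.6 = 95.50 sts.
Nearest multiple of 12 → 96.
14 inches = 35.56 cm; × 2.8 = 99.57 → 100 rows.

Cast on 96 stitches; work 100 rows.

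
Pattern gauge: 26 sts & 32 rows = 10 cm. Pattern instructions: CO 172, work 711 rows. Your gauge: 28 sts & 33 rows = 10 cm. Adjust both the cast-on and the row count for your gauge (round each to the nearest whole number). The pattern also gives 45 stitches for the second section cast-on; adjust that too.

Cast on 185 stitches; work 733 rows; second section cast-on 48 stitches.

Stitches: 172 × 28/26 = 185.23 → 185.
Rows: 711 × 33/32 = 733.22 → 733.
second section cast-on: 45 × 28/26 = 48.46 → 48.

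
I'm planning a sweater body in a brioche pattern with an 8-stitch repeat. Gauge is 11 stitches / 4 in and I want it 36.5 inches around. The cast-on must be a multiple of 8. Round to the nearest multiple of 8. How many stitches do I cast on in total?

Cast on 104 stitches.

11 / 4 = 2.75 sts per inch.
36.5 × 2.75 = 100.38 sts.
Nearest multiple of 8: 104.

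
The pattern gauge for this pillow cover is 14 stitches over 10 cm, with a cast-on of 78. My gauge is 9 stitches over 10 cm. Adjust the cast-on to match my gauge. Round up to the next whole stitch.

Scale factor = 9 / 14 = 0.643.
78 × 9 / 14 = 50.14 sts.
→ 51 sts.

51 stitches.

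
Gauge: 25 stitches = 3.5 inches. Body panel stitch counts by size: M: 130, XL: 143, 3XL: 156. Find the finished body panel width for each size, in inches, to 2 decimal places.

25/3.5 = 7.143 sts per in.
M: 130 / 7.143 = 18.200 → 18.20 in.
XL: 143 / 7.143 = 20.020 → 20.02 in.
3XL: 156 / 7.143 = 21.840 → 21.84 in.

M 18.20 inches; XL 20.02 inches; 3XL 21.84 inches.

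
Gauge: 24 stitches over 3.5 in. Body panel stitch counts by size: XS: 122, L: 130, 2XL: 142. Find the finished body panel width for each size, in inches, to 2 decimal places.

XS 17.79 inches; L 18.96 inches; 2XL 20.71 inches.

24/3.5 = 6.857 sts per in.
XS: 122 / 6.857 = 17.792 → 17.79 in.
L: 130 / 6.857 = 18.958 → 18.96 in.
2XL: 142 / 6.857 = 20.708 → 20.71 in.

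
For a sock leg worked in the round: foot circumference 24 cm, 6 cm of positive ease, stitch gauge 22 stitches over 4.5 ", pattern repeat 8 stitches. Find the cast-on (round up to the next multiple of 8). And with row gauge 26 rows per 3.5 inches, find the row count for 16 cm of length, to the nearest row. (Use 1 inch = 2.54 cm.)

Cast on 64 stitches; work 47 rows.

Finished = 24 + 6 = 30 cm.
30 cm × 1/2.54 = 11.81 inches.
22/4.5 = 4.889 sts per in; 11.81 × 4.889 = 57.74 sts.
Next multiple of 8 → 64.
16 cm = 6.30 inches; × 7.429 = 46.79 → 47 rows.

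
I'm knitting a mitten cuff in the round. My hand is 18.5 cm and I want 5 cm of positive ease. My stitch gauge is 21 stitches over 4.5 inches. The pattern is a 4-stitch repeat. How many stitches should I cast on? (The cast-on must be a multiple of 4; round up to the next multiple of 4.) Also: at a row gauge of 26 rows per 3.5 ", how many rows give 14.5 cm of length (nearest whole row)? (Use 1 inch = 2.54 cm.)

Finished = 18.5 + 5 = 23.5 cm.
23.5 cm × 1/2.54 = 9.25 inches.
21/4.5 = 4.667 sts per in; 9.25 × 4.667 = 43.18 sts.
Next multiple of 4 → 44.
14.5 cm = 5.71 inches; × 7.429 = 42.41 → 42 rows.

Cast on 44 stitches; work 42 rows.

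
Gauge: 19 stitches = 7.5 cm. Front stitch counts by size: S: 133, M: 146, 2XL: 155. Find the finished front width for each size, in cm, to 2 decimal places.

19/7.5 = 2.533 sts per cm.
S: 133 / 2.533 = 52.500 → 52.50 cm.
M: 146 / 2.533 = 57.632 → 57.63 cm.
2XL: 155 / 2.533 = 61.184 → 61.18 cm.

S 52.50 cm; M 57.63 cm; 2XL 61.18 cm.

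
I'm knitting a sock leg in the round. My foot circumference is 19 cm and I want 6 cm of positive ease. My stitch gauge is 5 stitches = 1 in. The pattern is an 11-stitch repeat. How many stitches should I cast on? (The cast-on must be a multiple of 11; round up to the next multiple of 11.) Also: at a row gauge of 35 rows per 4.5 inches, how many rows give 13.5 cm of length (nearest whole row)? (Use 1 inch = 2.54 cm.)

Finished = 19 + 6 = 25 cm.
25 cm × 1/2.54 = 9.84 inches.
5/1 = 5 sts per in; 9.84 × 5 = 49.21 sts.
Next multiple of 11 → 55.
13.5 cm = 5.31 inches; × 7.778 = 41.34 → 41 rows.

Cast on 55 stitches; work 41 rows.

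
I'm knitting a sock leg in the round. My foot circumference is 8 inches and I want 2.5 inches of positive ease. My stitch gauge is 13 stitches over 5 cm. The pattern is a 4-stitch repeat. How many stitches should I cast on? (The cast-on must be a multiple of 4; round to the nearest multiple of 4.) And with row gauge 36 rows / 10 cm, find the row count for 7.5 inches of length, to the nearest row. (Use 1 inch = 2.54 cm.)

Cast on 68 stitches; work 69 rows.

Finished = 8 + 2.5 = 10.5 inches.
10.5 inches × 2.54 = 26.67 cm.
13/5 = 2.6 sts per cm; 26.67 × 2.6 = 69.34 sts.
Nearest multiple of 4 → 68.
7.5 inches = 19.05 cm; × 3.6 = 68.58 → 69 rows.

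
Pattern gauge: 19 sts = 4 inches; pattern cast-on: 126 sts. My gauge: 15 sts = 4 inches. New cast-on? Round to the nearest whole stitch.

Scale factor = 15 / 19 = 0.789.
126 × 15 / 19 = 99.47 sts.
→ 99 sts.

99 stitches.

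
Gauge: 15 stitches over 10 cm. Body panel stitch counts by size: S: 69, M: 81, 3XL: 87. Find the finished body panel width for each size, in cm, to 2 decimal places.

S 46.00 cm; M 54.00 cm; 3XL 58.00 cm.

15/10 = 1.5 sts per cm.
S: 69 / 1.5 = 46.000 → 46.00 cm.
M: 81 / 1.5 = 54.000 → 54.00 cm.
3XL: 87 / 1.5 = 58.000 → 58.00 cm.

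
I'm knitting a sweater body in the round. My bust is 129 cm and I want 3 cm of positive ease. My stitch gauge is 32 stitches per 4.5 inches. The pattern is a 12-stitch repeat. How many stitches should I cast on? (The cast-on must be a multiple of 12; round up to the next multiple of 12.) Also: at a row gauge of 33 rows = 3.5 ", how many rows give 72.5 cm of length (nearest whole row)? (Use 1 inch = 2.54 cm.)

Finished = 129 + 3 = 132 cm.
132 cm × 1/2.54 = 51.97 inches.
32/4.5 = 7.111 sts per in; 51.97 × 7.111 = 369.55 sts.
Next multiple of 12 → 372.
72.5 cm = 28.54 inches; × 9.429 = 269.12 → 269 rows.

Cast on 372 stitches; work 269 rows.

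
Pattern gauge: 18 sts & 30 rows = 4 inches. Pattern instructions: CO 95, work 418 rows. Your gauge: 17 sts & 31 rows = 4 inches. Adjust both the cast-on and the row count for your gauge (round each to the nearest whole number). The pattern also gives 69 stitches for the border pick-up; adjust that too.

Stitches: 95 × 17/18 = 89.72 → 90.
Rows: 418 × 31/30 = 431.93 → 432.
border pick-up: 69 × 17/18 = 65.17 → 65.

Cast on 90 stitches; work 432 rows; border pick-up 65 stitches.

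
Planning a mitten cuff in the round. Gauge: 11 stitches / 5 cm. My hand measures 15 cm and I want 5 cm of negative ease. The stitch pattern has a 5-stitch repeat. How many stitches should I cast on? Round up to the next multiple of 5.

CO 25 sts.

Finished = 15 − 5 = 10 cm.
11 / 5 = 2.2 sts/cm.
10 × 2.2 = 22.00 sts.
Next multiple of 5: 25.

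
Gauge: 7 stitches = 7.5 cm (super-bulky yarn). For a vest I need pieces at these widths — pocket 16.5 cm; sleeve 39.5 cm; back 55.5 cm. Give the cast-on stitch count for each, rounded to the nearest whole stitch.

Rate = 7/7.5 = 0.933 sts per cm.
pocket: 16.5 × 0.933 = 15.40 → 15.
sleeve: 39.5 × 0.933 = 36.87 → 37.
back: 55.5 × 0.933 = 51.80 → 52.

pocket 15; sleeve 37; back 52.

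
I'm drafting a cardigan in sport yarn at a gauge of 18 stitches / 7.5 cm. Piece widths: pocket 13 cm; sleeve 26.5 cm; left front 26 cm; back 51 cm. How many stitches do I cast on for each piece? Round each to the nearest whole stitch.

pocket 31; sleeve 64; left front 62; back 122.

Rate = 18/7.5 = 2.4 sts per cm.
pocket: 13 × 2.4 = 31.20 → 31.
sleeve: 26.5 × 2.4 = 63.60 → 64.
left front: 26 × 2.4 = 62.40 → 62.
back: 51 × 2.4 = 122.40 → 122.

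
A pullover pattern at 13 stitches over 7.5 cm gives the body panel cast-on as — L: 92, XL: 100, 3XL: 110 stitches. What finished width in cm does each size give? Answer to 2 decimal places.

13/7.5 = 1.733 sts per cm.
L: 92 / 1.733 = 53.077 → 53.08 cm.
XL: 100 / 1.733 = 57.692 → 57.69 cm.
3XL: 110 / 1.733 = 63.462 → 63.46 cm.

L 53.08 cm; XL 57.69 cm; 3XL 63.46 cm.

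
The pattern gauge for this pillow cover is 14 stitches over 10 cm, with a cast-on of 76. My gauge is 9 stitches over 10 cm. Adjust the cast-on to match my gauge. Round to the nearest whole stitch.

Scale factor = 9 / 14 = 0.643.
76 × 9 / 14 = 48.86 sts.
→ 49 sts.

Cast on 49 stitches.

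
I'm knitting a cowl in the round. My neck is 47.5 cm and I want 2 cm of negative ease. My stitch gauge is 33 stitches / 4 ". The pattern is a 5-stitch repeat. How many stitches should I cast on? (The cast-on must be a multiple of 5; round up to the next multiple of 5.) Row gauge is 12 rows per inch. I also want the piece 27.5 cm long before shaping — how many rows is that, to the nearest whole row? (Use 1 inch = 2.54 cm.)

Cast on 150 stitches; work 130 rows.

Finished = 47.5 − 2 = 45.5 cm.
45.5 cm × 1/2.54 = 17.91 inches.
33/4 = 8.25 sts per in; 17.91 × 8.25 = 147.79 sts.
Next multiple of 5 → 150.
27.5 cm = 10.83 inches; × 12 = 129.92 → 130 rows.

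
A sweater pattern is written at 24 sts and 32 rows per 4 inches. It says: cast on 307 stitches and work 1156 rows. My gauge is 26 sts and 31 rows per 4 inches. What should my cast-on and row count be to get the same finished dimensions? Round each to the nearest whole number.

Stitches: 307 × 26/24 = 332.58 → 333.
Rows: 1156 × 31/32 = 1119.88 → 1120.

Cast on 333 stitches; work 1120 rows.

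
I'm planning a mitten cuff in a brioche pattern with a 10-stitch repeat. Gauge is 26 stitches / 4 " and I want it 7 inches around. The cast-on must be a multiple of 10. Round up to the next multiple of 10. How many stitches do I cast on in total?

26 / 4 = 6.5 sts per inch.
7 × 6.5 = 45.50 sts.
Next multiple of 10: 50.

50 stitches.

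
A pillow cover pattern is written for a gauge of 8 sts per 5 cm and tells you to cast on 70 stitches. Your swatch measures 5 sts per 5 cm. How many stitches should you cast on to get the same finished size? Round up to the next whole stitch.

Scale factor = 5 / 8 = 0.625.
70 × 5 / 8 = 43.75 sts.
→ 44 sts.

CO 44 sts.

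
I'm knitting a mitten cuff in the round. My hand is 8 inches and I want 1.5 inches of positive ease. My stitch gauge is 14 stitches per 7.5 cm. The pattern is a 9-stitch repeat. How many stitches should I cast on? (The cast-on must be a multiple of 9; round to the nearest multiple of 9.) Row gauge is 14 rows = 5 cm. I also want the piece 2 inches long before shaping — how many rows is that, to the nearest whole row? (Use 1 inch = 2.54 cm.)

Cast on 45 stitches; work 14 rows.

Finished = 8 + 1.5 = 9.5 inches.
9.5 inches × 2.54 = 24.13 cm.
14/7.5 = 1.867 sts per cm; 24.13 × 1.867 = 45.04 sts.
Nearest multiple of 9 → 45.
2 inches = 5.08 cm; × 2.8 = 14.22 → 14 rows.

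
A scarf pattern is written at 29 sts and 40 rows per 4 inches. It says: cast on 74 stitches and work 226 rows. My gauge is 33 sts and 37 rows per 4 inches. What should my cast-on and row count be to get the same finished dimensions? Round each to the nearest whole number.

Stitches: 74 × 33/29 = 84.21 → 84.
Rows: 226 × 37/40 = 209.05 → 209.

Cast on 84 stitches; work 209 rows.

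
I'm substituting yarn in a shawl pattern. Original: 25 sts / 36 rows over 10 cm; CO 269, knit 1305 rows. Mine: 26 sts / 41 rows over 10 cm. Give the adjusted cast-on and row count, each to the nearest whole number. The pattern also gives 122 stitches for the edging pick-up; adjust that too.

Cast on 280 stitches; work 1486 rows; edging pick-up 127 stitches.

Stitches: 269 × 26/25 = 279.76 → 280.
Rows: 1305 × 41/36 = 1486.25 → 1486.
edging pick-up: 122 × 26/25 = 126.88 → 127.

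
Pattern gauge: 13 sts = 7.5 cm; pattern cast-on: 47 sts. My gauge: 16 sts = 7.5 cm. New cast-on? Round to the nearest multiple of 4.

Scale factor = 16 / 13 = 1.231.
47 × 16 / 13 = 57.85 sts.
→ 56 sts.

Cast on 56 stitches.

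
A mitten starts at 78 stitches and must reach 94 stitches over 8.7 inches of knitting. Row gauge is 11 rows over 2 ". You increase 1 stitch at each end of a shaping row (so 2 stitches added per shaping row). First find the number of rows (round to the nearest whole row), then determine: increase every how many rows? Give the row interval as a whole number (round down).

Rows = 8.7 × 5.5 = 47.8 → 48 rows.
Stitches to add: 16 → 8 shaping rows (at 2 st each).
48 / 8 = 6.00 → every 6 rows.

Increase every 6th row.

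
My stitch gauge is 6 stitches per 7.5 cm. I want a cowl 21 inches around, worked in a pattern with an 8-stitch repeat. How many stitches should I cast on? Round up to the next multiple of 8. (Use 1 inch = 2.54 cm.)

48 stitches.

21 in = 21 × 2.54 = 53.34 cm.
6 / 7.5 = 0.8 sts/cm.
53.34 × 0.8 = 42.67 sts.
→ 48.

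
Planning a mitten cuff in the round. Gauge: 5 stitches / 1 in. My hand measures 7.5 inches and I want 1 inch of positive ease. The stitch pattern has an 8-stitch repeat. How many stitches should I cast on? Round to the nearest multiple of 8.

Cast on 40 stitches.

Finished = 7.5 + 1 = 8.5 inches.
5 / 1 = 5 sts/in.
8.5 × 5 = 42.50 sts.
Nearest multiple of 8: 40.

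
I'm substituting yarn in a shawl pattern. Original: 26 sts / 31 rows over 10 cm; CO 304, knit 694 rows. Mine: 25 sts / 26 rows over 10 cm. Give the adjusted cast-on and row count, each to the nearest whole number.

Stitches: 304 × 25/26 = 292.31 → 292.
Rows: 694 × 26/31 = 582.06 → 582.

Cast on 292 stitches; work 582 rows.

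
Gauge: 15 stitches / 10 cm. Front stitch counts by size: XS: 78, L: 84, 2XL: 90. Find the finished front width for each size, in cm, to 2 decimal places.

15/10 = 1.5 sts per cm.
XS: 78 / 1.5 = 52.000 → 52.00 cm.
L: 84 / 1.5 = 56.000 → 56.00 cm.
2XL: 90 / 1.5 = 60.000 → 60.00 cm.

XS 52.00 cm; L 56.00 cm; 2XL 60.00 cm.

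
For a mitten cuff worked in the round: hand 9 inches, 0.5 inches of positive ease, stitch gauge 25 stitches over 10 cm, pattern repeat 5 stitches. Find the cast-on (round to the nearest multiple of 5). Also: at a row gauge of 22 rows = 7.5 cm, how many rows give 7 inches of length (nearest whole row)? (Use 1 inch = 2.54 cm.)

Cast on 60 stitches; work 52 rows.

Finished = 9 + 0.5 = 9.5 inches.
9.5 inches × 2.54 = 24.13 cm.
25/10 = 2.5 sts per cm; 24.13 × 2.5 = 60.33 sts.
Nearest multiple of 5 → 60.
7 inches = 17.78 cm; × 2.933 = 52.15 → 52 rows.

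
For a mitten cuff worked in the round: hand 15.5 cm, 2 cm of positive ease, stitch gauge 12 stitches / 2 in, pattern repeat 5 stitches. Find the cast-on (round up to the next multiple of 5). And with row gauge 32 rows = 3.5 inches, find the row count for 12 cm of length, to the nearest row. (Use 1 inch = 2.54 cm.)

Finished = 15.5 + 2 = 17.5 cm.
17.5 cm × 1/2.54 = 6.89 inches.
12/2 = 6 sts per in; 6.89 × 6 = 41.34 sts.
Next multiple of 5 → 45.
12 cm = 4.72 inches; × 9.143 = 43.19 → 43 rows.

Cast on 45 stitches; work 43 rows.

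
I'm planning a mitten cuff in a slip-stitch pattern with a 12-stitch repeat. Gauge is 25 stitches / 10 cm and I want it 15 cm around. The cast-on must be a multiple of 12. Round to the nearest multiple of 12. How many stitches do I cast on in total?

25 / 10 = 2.5 sts per cm.
15 × 2.5 = 37.50 sts.
Nearest multiple of 12: 36.

CO 36 sts.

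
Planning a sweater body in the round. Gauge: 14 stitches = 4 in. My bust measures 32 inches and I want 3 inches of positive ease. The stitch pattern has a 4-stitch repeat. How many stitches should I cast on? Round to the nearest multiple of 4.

CO 124 sts.

Finished = 32 + 3 = 35 inches.
14 / 4 = 3.5 sts/in.
35 × 3.5 = 122.50 sts.
Nearest multiple of 4: 124.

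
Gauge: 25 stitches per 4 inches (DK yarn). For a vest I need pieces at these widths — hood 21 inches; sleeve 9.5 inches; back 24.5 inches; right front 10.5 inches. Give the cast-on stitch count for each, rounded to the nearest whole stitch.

hood 131; sleeve 59; back 153; right front 66.

Rate = 25/4 = 6.25 sts per in.
hood: 21 × 6.25 = 131.25 → 131.
sleeve: 9.5 × 6.25 = 59.38 → 59.
back: 24.5 × 6.25 = 153.12 → 153.
right front: 10.5 × 6.25 = 65.62 → 66.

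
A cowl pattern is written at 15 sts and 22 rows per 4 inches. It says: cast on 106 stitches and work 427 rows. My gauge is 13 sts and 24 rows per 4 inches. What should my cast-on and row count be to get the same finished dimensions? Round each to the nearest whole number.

Stitches: 106 × 13/15 = 91.87 → 92.
Rows: 427 × 24/22 = 465.82 → 466.

Cast on 92 stitches; work 466 rows.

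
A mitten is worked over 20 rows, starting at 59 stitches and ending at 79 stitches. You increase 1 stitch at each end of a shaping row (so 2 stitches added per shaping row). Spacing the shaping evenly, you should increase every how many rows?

Increase every 2nd row.

Stitches to add: |79 − 59| = 20.
Shaping rows needed: 20 / 2 = 10.
20 rows / 10 = every 2 rows.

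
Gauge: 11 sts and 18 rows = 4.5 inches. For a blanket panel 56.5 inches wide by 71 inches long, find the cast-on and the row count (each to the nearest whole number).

Stitch gauge = 11/4.5 = 2.444 sts/in; 56.5 × 2.444 = 138.11 → 138 sts.
Row gauge = 18/4.5 = 4 rows/in; 71 × 4 = 284.00 → 284 rows.

Cast on 138 stitches and work 284 rows.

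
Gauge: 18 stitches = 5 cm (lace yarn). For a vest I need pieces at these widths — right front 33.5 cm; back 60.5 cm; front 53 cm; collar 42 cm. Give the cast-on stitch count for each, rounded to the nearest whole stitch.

Rate = 18/5 = 3.6 sts per cm.
right front: 33.5 × 3.6 = 120.60 → 121.
back: 60.5 × 3.6 = 217.80 → 218.
front: 53 × 3.6 = 190.80 → 191.
collar: 42 × 3.6 = 151.20 → 151.

right front 121; back 218; front 191; collar 151.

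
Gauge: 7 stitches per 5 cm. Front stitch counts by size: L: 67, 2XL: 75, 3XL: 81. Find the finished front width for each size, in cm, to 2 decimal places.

7/5 = 1.4 sts per cm.
L: 67 / 1.4 = 47.857 → 47.86 cm.
2XL: 75 / 1.4 = 53.571 → 53.57 cm.
3XL: 81 / 1.4 = 57.857 → 57.86 cm.

L 47.86 cm; 2XL 53.57 cm; 3XL 57.86 cm.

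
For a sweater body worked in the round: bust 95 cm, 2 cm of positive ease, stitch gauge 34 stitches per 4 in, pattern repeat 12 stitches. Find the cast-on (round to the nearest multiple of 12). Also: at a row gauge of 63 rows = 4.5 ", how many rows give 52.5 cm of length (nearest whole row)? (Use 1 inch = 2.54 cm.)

Finished = 95 + 2 = 97 cm.
97 cm × 1/2.54 = 38.19 inches.
34/4 = 8.5 sts per in; 38.19 × 8.5 = 324.61 sts.
Nearest multiple of 12 → 324.
52.5 cm = 20.67 inches; × 14 = 289.37 → 289 rows.

Cast on 324 stitches; work 289 rows.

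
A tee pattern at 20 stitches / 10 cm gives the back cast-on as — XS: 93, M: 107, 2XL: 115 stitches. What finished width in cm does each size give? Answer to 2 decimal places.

XS 46.50 cm; M 53.50 cm; 2XL 57.50 cm.

20/10 = 2 sts per cm.
XS: 93 / 2 = 46.500 → 46.50 cm.
M: 107 / 2 = 53.500 → 53.50 cm.
2XL: 115 / 2 = 57.500 → 57.50 cm.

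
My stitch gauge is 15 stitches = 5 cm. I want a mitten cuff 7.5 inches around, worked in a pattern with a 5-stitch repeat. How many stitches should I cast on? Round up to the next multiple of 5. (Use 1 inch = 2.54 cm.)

Cast on 60 stitches.

7.5 in = 7.5 × 2.54 = 19.05 cm.
15 / 5 = 3 sts/cm.
19.05 × 3 = 57.15 sts.
→ 60.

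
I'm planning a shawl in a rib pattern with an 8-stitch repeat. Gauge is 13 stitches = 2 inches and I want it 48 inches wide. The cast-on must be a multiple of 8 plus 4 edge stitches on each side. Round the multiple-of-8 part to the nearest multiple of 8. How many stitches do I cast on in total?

312 stitches.

13 / 2 = 6.5 sts per inch.
48 × 6.5 = 312.00 sts.
Less 8 edge sts → 304.00 for the repeat.
Nearest multiple of 8: 304.
Add back 8 edge sts → 312.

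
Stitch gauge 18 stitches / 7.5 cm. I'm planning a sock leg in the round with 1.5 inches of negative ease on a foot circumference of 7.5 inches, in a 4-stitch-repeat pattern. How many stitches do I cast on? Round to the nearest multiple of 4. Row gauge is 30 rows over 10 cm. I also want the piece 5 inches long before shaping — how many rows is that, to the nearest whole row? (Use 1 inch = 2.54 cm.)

Cast on 36 stitches; work 38 rows.

Finished = 7.5 − 1.5 = 6 inches.
6 inches × 2.54 = 15.24 cm.
18/7.5 = 2.4 sts per cm; 15.24 × 2.4 = 36.58 sts.
Nearest multiple of 4 → 36.
5 inches = 12.70 cm; × 3 = 38.10 → 38 rows.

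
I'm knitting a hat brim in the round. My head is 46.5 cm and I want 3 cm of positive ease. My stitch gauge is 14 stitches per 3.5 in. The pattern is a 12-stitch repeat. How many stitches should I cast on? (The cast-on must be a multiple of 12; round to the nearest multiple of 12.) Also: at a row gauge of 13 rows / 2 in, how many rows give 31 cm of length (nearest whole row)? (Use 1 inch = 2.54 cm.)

Finished = 46.5 + 3 = 49.5 cm.
49.5 cm × 1/2.54 = 19.49 inches.
14/3.5 = 4 sts per in; 19.49 × 4 = 77.95 sts.
Nearest multiple of 12 → 72.
31 cm = 12.20 inches; × 6.5 = 79.33 → 79 rows.

Cast on 72 stitches; work 79 rows.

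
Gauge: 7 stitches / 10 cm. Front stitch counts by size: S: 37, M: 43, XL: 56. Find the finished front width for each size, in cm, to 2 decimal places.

S 52.86 cm; M 61.43 cm; XL 80.00 cm.

7/10 = 0.7 sts per cm.
S: 37 / 0.7 = 52.857 → 52.86 cm.
M: 43 / 0.7 = 61.429 → 61.43 cm.
XL: 56 / 0.7 = 80.000 → 80.00 cm.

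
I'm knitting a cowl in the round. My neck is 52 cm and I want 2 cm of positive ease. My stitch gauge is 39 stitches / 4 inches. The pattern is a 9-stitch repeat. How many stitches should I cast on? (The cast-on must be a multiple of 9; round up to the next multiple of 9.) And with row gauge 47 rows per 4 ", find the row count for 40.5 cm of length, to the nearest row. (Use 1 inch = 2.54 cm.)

Finished = 52 + 2 = 54 cm.
54 cm × 1/2.54 = 21.26 inches.
39/4 = 9.75 sts per in; 21.26 × 9.75 = 207.28 sts.
Next multiple of 9 → 216.
40.5 cm = 15.94 inches; × 11.75 = 187.35 → 187 rows.

Cast on 216 stitches; work 187 rows.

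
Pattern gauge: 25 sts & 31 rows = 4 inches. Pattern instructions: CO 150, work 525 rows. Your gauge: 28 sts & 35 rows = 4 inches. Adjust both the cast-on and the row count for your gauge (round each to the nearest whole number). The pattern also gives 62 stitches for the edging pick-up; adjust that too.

Cast on 168 stitches; work 593 rows; edging pick-up 69 stitches.

Stitches: 150 × 28/25 = 168.00 → 168.
Rows: 525 × 35/31 = 592.74 → 593.
edging pick-up: 62 × 28/25 = 69.44 → 69.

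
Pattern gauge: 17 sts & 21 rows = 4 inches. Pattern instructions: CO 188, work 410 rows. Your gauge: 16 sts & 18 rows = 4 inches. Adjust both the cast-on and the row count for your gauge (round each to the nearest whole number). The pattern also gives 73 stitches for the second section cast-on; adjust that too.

Stitches: 188 × 16/17 = 176.94 → 177.
Rows: 410 × 18/21 = 351.43 → 351.
second section cast-on: 73 × 16/17 = 68.71 → 69.

Cast on 177 stitches; work 351 rows; second section cast-on 69 stitches.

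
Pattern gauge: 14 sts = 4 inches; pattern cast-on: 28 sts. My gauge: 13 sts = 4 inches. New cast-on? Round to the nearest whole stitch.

26 stitches.

Scale factor = 13 / 14 = 0.929.
28 × 13 / 14 = 26.00 sts.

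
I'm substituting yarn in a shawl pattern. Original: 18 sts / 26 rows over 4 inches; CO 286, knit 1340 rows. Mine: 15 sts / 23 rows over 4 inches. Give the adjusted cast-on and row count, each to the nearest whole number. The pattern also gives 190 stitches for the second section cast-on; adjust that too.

Cast on 238 stitches; work 1185 rows; second section cast-on 158 stitches.

Stitches: 286 × 15/18 = 238.33 → 238.
Rows: 1340 × 23/26 = 1185.38 → 1185.
second section cast-on: 190 × 15/18 = 158.33 → 158.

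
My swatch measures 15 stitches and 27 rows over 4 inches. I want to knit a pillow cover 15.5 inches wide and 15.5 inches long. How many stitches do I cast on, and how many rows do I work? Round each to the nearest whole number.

Cast on 58 stitches and work 105 rows.

Stitch gauge = 15/4 = 3.75 sts/in; 15.5 × 3.75 = 58.12 → 58 sts.
Row gauge = 27/4 = 6.75 rows/in; 15.5 × 6.75 = 104.62 → 105 rows.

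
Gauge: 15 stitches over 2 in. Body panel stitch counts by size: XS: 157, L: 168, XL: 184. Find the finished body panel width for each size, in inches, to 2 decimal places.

15/2 = 7.5 sts per in.
XS: 157 / 7.5 = 20.933 → 20.93 in.
L: 168 / 7.5 = 22.400 → 22.40 in.
XL: 184 / 7.5 = 24.533 → 24.53 in.

XS 20.93 inches; L 22.40 inches; XL 24.53 inches.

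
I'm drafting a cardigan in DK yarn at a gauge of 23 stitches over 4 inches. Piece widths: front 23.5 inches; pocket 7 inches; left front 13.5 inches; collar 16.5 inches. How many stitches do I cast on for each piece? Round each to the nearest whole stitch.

front 135; pocket 40; left front 78; collar 95.

Rate = 23/4 = 5.75 sts per in.
front: 23.5 × 5.75 = 135.12 → 135.
pocket: 7 × 5.75 = 40.25 → 40.
left front: 13.5 × 5.75 = 77.62 → 78.
collar: 16.5 × 5.75 = 94.88 → 95.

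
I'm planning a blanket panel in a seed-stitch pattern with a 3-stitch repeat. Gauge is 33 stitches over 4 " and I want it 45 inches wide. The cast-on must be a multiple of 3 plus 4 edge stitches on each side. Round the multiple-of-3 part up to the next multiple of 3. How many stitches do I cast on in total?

CO 374 sts.

33 / 4 = 8.25 sts per inch.
45 × 8.25 = 371.25 sts.
Less 8 edge sts → 363.25 for the repeat.
Next multiple of 3: 366.
Add back 8 edge sts → 374.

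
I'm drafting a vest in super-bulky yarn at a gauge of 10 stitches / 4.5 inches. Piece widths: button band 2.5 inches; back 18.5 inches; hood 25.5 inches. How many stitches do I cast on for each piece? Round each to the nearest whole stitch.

Rate = 10/4.5 = 2.222 sts per in.
button band: 2.5 × 2.222 = 5.56 → 6.
back: 18.5 × 2.222 = 41.11 → 41.
hood: 25.5 × 2.222 = 56.67 → 57.

button band 6; back 41; hood 57.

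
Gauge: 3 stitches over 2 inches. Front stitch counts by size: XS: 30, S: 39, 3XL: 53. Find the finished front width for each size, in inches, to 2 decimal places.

XS 20.00 inches; S 26.00 inches; 3XL 35.33 inches.

3/2 = 1.5 sts per in.
XS: 30 / 1.5 = 20.000 → 20.00 in.
S: 39 / 1.5 = 26.000 → 26.00 in.
3XL: 53 / 1.5 = 35.333 → 35.33 in.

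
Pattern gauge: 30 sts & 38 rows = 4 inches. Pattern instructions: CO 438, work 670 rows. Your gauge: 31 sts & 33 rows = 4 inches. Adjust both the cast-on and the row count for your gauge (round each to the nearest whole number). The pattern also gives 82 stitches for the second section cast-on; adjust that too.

Cast on 453 stitches; work 582 rows; second section cast-on 85 stitches.

Stitches: 438 × 31/30 = 452.60 → 453.
Rows: 670 × 33/38 = 581.84 → 582.
second section cast-on: 82 × 31/30 = 84.73 → 85.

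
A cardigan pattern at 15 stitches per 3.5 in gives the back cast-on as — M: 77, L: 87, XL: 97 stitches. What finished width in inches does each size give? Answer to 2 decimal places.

M 17.97 inches; L 20.30 inches; XL 22.63 inches.

15/3.5 = 4.286 sts per in.
M: 77 / 4.286 = 17.967 → 17.97 in.
L: 87 / 4.286 = 20.300 → 20.30 in.
XL: 97 / 4.286 = 22.633 → 22.63 in.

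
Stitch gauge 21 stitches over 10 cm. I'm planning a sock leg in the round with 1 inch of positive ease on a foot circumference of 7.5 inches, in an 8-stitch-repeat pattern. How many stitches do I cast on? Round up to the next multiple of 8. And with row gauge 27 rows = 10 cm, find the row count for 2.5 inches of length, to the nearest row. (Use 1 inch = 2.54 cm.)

Cast on 48 stitches; work 17 rows.

Finished = 7.5 + 1 = 8.5 inches.
8.5 inches × 2.54 = 21.59 cm.
21/10 = 2.1 sts per cm; 21.59 × 2.1 = 45.34 sts.
Next multiple of 8 → 48.
2.5 inches = 6.35 cm; × 2.7 = 17.14 → 17 rows.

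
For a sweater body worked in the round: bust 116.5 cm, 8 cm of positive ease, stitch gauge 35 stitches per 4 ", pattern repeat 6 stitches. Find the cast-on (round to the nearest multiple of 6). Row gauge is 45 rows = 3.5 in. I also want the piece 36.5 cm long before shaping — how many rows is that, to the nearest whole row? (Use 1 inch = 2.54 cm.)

Finished = 116.5 + 8 = 124.5 cm.
124.5 cm × 1/2.54 = 49.02 inches.
35/4 = 8.75 sts per in; 49.02 × 8.75 = 428.89 sts.
Nearest multiple of 6 → 426.
36.5 cm = 14.37 inches; × 12.857 = 184.76 → 185 rows.

Cast on 426 stitches; work 185 rows.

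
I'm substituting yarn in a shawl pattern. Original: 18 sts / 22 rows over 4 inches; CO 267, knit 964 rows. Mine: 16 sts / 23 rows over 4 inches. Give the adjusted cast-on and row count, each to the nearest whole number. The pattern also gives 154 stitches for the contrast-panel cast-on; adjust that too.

Stitches: 267 × 16/18 = 237.33 → 237.
Rows: 964 × 23/22 = 1007.82 → 1008.
contrast-panel cast-on: 154 × 16/18 = 136.89 → 137.

Cast on 237 stitches; work 1008 rows; contrast-panel cast-on 137 stitches.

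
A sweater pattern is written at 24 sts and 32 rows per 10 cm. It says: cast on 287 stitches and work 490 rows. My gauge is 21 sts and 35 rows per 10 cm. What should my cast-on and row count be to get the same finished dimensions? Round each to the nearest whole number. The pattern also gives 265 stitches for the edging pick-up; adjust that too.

Stitches: 287 × 21/24 = 251.12 → 251.
Rows: 490 × 35/32 = 535.94 → 536.
edging pick-up: 265 × 21/24 = 231.88 → 232.

Cast on 251 stitches; work 536 rows; edging pick-up 232 stitches.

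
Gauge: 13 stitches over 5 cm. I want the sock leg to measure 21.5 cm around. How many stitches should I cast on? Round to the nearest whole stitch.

13 stitches / 5 cm = 2.6 stitches per cm.
21.5 × 2.6 = 55.90 stitches.
Round to nearest → 56.

56 stitches.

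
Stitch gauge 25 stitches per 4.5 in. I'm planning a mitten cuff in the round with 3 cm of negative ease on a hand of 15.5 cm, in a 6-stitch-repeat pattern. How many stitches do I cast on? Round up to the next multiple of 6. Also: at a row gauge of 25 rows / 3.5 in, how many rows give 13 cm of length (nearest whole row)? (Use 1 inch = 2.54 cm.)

Cast on 30 stitches; work 37 rows.

Finished = 15.5 − 3 = 12.5 cm.
12.5 cm × 1/2.54 = 4.92 inches.
25/4.5 = 5.556 sts per in; 4.92 × 5.556 = 27.34 sts.
Next multiple of 6 → 30.
13 cm = 5.12 inches; × 7.143 = 36.56 → 37 rows.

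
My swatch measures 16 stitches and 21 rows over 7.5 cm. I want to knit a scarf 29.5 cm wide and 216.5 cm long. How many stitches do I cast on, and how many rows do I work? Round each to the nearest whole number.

Stitch gauge = 16/7.5 = 2.133 sts/cm; 29.5 × 2.133 = 62.93 → 63 sts.
Row gauge = 21/7.5 = 2.8 rows/cm; 216.5 × 2.8 = 606.20 → 606 rows.

Cast on 63 stitches and work 606 rows.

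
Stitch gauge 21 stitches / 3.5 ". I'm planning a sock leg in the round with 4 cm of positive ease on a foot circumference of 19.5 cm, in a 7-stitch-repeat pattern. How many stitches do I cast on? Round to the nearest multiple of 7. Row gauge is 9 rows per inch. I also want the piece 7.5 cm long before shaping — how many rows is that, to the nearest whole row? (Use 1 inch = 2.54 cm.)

Finished = 19.5 + 4 = 23.5 cm.
23.5 cm × 1/2.54 = 9.25 inches.
21/3.5 = 6 sts per in; 9.25 × 6 = 55.51 sts.
Nearest multiple of 7 → 56.
7.5 cm = 2.95 inches; × 9 = 26.57 → 27 rows.

Cast on 56 stitches; work 27 rows.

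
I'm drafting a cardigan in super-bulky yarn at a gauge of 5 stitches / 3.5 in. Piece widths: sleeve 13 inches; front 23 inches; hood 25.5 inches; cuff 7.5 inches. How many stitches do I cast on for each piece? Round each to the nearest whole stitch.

sleeve 19; front 33; hood 36; cuff 11.

Rate = 5/3.5 = 1.429 sts per in.
sleeve: 13 × 1.429 = 18.57 → 19.
front: 23 × 1.429 = 32.86 → 33.
hood: 25.5 × 1.429 = 36.43 → 36.
cuff: 7.5 × 1.429 = 10.71 → 11.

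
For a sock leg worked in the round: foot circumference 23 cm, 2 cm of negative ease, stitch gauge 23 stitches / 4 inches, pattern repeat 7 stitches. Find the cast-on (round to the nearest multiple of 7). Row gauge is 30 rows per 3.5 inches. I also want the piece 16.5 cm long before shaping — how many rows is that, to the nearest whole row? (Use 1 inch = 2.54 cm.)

Finished = 23 − 2 = 21 cm.
21 cm × 1/2.54 = 8.27 inches.
23/4 = 5.75 sts per in; 8.27 × 5.75 = 47.54 sts.
Nearest multiple of 7 → 49.
16.5 cm = 6.50 inches; × 8.571 = 55.68 → 56 rows.

Cast on 49 stitches; work 56 rows.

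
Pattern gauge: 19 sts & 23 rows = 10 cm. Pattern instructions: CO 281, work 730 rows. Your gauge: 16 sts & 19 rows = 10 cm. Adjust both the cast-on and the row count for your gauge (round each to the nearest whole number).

Stitches: 281 × 16/19 = 236.63 → 237.
Rows: 730 × 19/23 = 603.04 → 603.

Cast on 237 stitches; work 603 rows.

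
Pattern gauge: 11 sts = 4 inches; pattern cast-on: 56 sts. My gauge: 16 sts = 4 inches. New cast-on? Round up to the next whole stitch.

Scale factor = 16 / 11 = 1.455.
56 × 16 / 11 = 81.45 sts.
→ 82 sts.

CO 82 sts.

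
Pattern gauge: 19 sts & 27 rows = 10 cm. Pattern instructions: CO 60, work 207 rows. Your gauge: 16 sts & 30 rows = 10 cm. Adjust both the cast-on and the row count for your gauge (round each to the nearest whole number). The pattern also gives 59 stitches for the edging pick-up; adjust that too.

Stitches: 60 × 16/19 = 50.53 → 51.
Rows: 207 × 30/27 = 230.00 → 230.
edging pick-up: 59 × 16/19 = 49.68 → 50.

Cast on 51 stitches; work 230 rows; edging pick-up 50 stitches.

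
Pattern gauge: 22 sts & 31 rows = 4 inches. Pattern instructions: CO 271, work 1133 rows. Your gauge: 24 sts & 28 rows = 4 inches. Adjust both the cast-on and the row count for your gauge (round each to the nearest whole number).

Stitches: 271 × 24/22 = 295.64 → 296.
Rows: 1133 × 28/31 = 1023.35 → 1023.

Cast on 296 stitches; work 1023 rows.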